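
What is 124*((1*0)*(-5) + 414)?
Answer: 51336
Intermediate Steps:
124*((1*0)*(-5) + 414) = 124*(0*(-5) + 414) = 124*(0 + 414) = 124*414 = 51336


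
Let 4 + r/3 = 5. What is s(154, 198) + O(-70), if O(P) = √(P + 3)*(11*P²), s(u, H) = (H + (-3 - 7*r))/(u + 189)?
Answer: 174/343 + 53900*I*√67 ≈ 0.50729 + 4.4119e+5*I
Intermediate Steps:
r = 3 (r = -12 + 3*5 = -12 + 15 = 3)
s(u, H) = (-24 + H)/(189 + u) (s(u, H) = (H + (-3 - 7*3))/(u + 189) = (H + (-3 - 21))/(189 + u) = (H - 24)/(189 + u) = (-24 + H)/(189 + u))
O(P) = 11*P²*√(3 + P) (O(P) = √(3 + P)*(11*P²) = 11*P²*√(3 + P))
s(154, 198) + O(-70) = (-24 + 198)/(189 + 154) + 11*(-70)²*√(3 - 70) = 174/343 + 11*4900*√(-67) = (1/343)*174 + 11*4900*(I*√67) = 174/343 + 53900*I*√67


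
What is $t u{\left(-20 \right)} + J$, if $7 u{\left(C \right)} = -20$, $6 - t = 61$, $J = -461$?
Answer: $- \frac{2127}{7} \approx -303.86$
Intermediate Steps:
$t = -55$ ($t = 6 - 61 = -55$)
$u{\left(C \right)} = - \frac{20}{7}$ ($u{\left(C \right)} = \frac{1}{7} \left(-20\right) = - \frac{20}{7}$)
$t u{\left(-20 \right)} + J = \left(-55\right) \left(- \frac{20}{7}\right) - 461 = \frac{1100}{7} - 461 = - \frac{2127}{7}$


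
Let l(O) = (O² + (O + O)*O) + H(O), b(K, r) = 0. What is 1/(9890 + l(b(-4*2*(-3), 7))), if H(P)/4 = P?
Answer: 1/9890 ≈ 0.00010111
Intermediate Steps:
H(P) = 4*P
l(O) = 3*O² + 4*O (l(O) = (O² + (O + O)*O) + 4*O = (O² + (2*O)*O) + 4*O = (O² + 2*O²) + 4*O = 3*O² + 4*O)
1/(9890 + l(b(-4*2*(-3), 7))) = 1/(9890 + 0*(4 + 3*0)) = 1/(9890 + 0*(4 + 0)) = 1/(9890 + 0*4) = 1/(9890 + 0) = 1/9890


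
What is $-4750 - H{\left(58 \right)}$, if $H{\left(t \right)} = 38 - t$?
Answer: $-4730$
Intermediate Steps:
$-4750 - H{\left(58 \right)} = -4750 - \left(38 - 58\right) = -4750 - -20 = -4750 + 20 = -4730$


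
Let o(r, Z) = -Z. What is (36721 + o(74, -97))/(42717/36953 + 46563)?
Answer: 680267777/860342628 ≈ 0.79069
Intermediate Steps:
(36721 + o(74, -97))/(42717/36953 + 46563) = (36721 - 1*(-97))/(42717/36953 + 46563) = (36721 + 97)/(42717*(1/36953) + 46563) = 36818/(42717/36953 + 46563) = 36818/(1720685256/36953) = 36818*(36953/1720685256) = 680267777/860342628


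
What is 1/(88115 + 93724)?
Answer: 1/181839 ≈ 5.4994e-6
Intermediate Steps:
1/(88115 + 93724) = 1/181839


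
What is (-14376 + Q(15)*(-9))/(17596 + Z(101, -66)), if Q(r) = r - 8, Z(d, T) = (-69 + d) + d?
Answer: -14439/17729 ≈ -0.81443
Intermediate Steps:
Z(d, T) = -69 + 2*d
Q(r) = -8 + r
(-14376 + Q(15)*(-9))/(17596 + Z(101, -66)) = (-14376 + (-8 + 15)*(-9))/(17596 + (-69 + 2*101)) = (-14376 + 7*(-9))/(17596 + (-69 + 202)) = (-14376 - 63)/(17596 + 133) = -14439/17729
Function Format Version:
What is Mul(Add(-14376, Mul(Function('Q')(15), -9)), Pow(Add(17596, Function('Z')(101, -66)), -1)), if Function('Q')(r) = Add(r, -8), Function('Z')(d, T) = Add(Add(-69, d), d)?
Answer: Rational(-14439, 17729) ≈ -0.81443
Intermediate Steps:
Function('Z')(d, T) = Add(-69, Mul(2, d))
Function('Q')(r) = Add(-8, r)
Mul(Add(-14376, Mul(Function('Q')(15), -9)), Pow(Add(17596, Function('Z')(101, -66)), -1)) = Mul(Add(-14376, Mul(Add(-8, 15), -9)), Pow(Add(17596, Add(-69, Mul(2, 101))), -1)) = Mul(Add(-14376, Mul(7, -9)), Pow(Add(17596, Add(-69, 202)), -1)) = Mul(Add(-14376, -63), Pow(Add(17596, 133), -1)) = Mul(-14439, Pow(17729, -1)) = Mul(-14439, Rational(1, 17729)) = Rational(-14439, 17729)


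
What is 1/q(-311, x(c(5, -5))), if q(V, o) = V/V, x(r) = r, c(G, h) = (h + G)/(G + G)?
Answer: 1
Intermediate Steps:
c(G, h) = (G + h)/(2*G) (c(G, h) = (G + h)/((2*G)) = (G + h)*(1/(2*G)) = (G + h)/(2*G))
q(V, o) = 1
1/q(-311, x(c(5, -5))) = 1/1 = 1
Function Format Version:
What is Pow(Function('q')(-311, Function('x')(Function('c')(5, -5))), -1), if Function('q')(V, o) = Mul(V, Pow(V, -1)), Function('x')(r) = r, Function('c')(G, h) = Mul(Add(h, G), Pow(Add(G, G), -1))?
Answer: 1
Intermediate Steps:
Function('c')(G, h) = Mul(Rational(1, 2), Pow(G, -1), Add(G, h)) (Function('c')(G, h) = Mul(Add(G, h), Pow(Mul(2, G), -1)) = Mul(Add(G, h), Mul(Rational(1, 2), Pow(G, -1))) = Mul(Rational(1, 2), Pow(G, -1), Add(G, h)))
Function('q')(V, o) = 1
Pow(Function('q')(-311, Function('x')(Function('c')(5, -5))), -1) = Pow(1, -1) = 1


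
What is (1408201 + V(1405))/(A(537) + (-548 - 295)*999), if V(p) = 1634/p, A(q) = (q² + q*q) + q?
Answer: -659508013/124053070 ≈ -5.3163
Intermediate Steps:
A(q) = q + 2*q² (A(q) = (q² + q²) + q = 2*q² + q = q + 2*q²)
(1408201 + V(1405))/(A(537) + (-548 - 295)*999) = (1408201 + 1634/1405)/(537*(1 + 2*537) + (-548 - 295)*999) = (1408201 + 1634*(1/1405))/(537*(1 + 1074) - 843*999) = (1408201 + 1634/1405)/(537*1075 - 842157) = 1978524039/(1405*(577275 - 842157)) = (1978524039/1405)/(-264882) = (1978524039/1405)*(-1/264882) = -659508013/124053070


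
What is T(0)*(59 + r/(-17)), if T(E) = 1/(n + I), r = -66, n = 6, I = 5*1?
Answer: 1069/187 ≈ 5.7166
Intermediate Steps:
I = 5
T(E) = 1/11 (T(E) = 1/(6 + 5) = 1/11)
T(0)*(59 + r/(-17)) = (59 - 66/(-17))/11 = (59 - 66*(-1/17))/11 = (59 + 66/17)/11 = (1/11)*(1069/17) = 1069/187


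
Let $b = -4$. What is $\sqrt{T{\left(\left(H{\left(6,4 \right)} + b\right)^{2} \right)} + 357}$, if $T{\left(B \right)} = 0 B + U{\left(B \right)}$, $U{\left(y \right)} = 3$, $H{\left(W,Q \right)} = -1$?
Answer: $6 \sqrt{10} \approx 18.974$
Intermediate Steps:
$T{\left(B \right)} = 3$ ($T{\left(B \right)} = 0 B + 3 = 0 + 3 = 3$)
$\sqrt{T{\left(\left(H{\left(6,4 \right)} + b\right)^{2} \right)} + 357} = \sqrt{3 + 357} = \sqrt{360} = 6 \sqrt{10}$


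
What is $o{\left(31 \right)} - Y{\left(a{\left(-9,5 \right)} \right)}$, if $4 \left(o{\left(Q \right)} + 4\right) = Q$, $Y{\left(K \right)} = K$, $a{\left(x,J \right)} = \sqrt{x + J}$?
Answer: $\frac{15}{4} - 2 i \approx 3.75 - 2.0 i$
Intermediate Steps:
$a{\left(x,J \right)} = \sqrt{J + x}$
$o{\left(Q \right)} = -4 + \frac{Q}{4}$
$o{\left(31 \right)} - Y{\left(a{\left(-9,5 \right)} \right)} = \left(-4 + \frac{1}{4} \cdot 31\right) - \sqrt{5 - 9} = \left(-4 + \frac{31}{4}\right) - \sqrt{-4} = \frac{15}{4} - 2 i$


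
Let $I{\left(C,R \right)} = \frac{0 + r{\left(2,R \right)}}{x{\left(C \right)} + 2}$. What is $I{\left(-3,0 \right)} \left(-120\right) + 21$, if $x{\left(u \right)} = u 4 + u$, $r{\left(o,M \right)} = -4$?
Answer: $- \frac{207}{13} \approx -15.923$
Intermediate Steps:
$x{\left(u \right)} = 5 u$ ($x{\left(u \right)} = 4 u + u = 5 u$)
$I{\left(C,R \right)} = - \frac{4}{2 + 5 C}$ ($I{\left(C,R \right)} = \frac{0 - 4}{5 C + 2} = - \frac{4}{2 + 5 C}$)
$I{\left(-3,0 \right)} \left(-120\right) + 21 = - \frac{4}{2 + 5 \left(-3\right)} \left(-120\right) + 21 = - \frac{4}{2 - 15} \left(-120\right) + 21 = - \frac{4}{-13} \left(-120\right) + 21 = \left(-4\right) \left(- \frac{1}{13}\right) \left(-120\right) + 21 = \frac{4}{13} \left(-120\right) + 21 = - \frac{480}{13} + 21 = - \frac{207}{13}$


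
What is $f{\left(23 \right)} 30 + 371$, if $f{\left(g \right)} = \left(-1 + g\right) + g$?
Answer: $1721$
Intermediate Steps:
$f{\left(g \right)} = -1 + 2 g$
$f{\left(23 \right)} 30 + 371 = \left(-1 + 2 \cdot 23\right) 30 + 371 = \left(-1 + 46\right) 30 + 371 = 45 \cdot 30 + 371 = 1350 + 371 = 1721$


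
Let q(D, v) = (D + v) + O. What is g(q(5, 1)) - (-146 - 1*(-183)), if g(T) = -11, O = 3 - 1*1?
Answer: -48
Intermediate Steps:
O = 2 (O = 3 - 1 = 2)
q(D, v) = 2 + D + v (q(D, v) = (D + v) + 2 = 2 + D + v)
g(q(5, 1)) - (-146 - 1*(-183)) = -11 - (-146 - 1*(-183)) = -11 - (-146 + 183) = -11 - 1*37 = -11 - 37 = -48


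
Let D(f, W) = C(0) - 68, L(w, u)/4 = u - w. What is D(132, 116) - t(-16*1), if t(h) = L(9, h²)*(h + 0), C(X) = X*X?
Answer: 15740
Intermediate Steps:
L(w, u) = -4*w + 4*u (L(w, u) = 4*(u - w) = -4*w + 4*u)
C(X) = X²
D(f, W) = -68 (D(f, W) = 0² - 68 = 0 - 68 = -68)
t(h) = h*(-36 + 4*h²) (t(h) = (-4*9 + 4*h²)*(h + 0) = (-36 + 4*h²)*h = h*(-36 + 4*h²))
D(132, 116) - t(-16*1) = -68 - 4*(-16*1)*(-9 + (-16*1)²) = -68 - 4*(-16)*(-9 + (-16)²) = -68 - 4*(-16)*(-9 + 256) = -68 - 4*(-16)*247 = -68 - 1*(-15808) = -68 + 15808 = 15740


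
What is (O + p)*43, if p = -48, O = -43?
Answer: -3913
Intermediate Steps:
(O + p)*43 = (-43 - 48)*43 = -91*43 = -3913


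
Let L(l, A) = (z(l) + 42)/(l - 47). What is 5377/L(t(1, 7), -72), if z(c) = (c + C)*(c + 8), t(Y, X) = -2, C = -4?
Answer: -263473/6 ≈ -43912.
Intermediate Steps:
z(c) = (-4 + c)*(8 + c) (z(c) = (c - 4)*(c + 8) = (-4 + c)*(8 + c))
L(l, A) = (10 + l² + 4*l)/(-47 + l) (L(l, A) = ((-32 + l² + 4*l) + 42)/(l - 47) = (10 + l² + 4*l)/(-47 + l))
5377/L(t(1, 7), -72) = 5377/(((10 + (-2)² + 4*(-2))/(-47 - 2))) = 5377/(((10 + 4 - 8)/(-49))) = 5377/((-1/49*6)) = 5377/(-6/49) = 5377*(-49/6) = -263473/6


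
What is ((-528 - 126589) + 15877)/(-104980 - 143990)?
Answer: 3708/8299 ≈ 0.44680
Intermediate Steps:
((-528 - 126589) + 15877)/(-104980 - 143990) = (-127117 + 15877)/(-248970) = -111240*(-1/248970) = 3708/8299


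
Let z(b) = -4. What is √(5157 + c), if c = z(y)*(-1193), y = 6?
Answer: √9929 ≈ 99.644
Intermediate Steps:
c = 4772 (c = -4*(-1193) = 4772)
√(5157 + c) = √(5157 + 4772) = √9929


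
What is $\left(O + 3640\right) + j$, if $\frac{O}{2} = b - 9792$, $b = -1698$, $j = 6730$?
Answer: $-12610$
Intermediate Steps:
$O = -22980$ ($O = 2 \left(-1698 - 9792\right) = 2 \left(-11490\right) = -22980$)
$\left(O + 3640\right) + j = \left(-22980 + 3640\right) + 6730 = -19340 + 6730 = -12610$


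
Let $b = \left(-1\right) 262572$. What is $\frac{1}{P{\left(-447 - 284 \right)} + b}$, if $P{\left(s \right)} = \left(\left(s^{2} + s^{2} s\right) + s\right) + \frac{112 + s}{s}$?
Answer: $- \frac{731}{285343534304} \approx -2.5618 \cdot 10^{-9}$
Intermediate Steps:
$b = -262572$
$P{\left(s \right)} = s + s^{2} + s^{3} + \frac{112 + s}{s}$ ($P{\left(s \right)} = \left(\left(s^{2} + s^{3}\right) + s\right) + \frac{112 + s}{s} = \left(s + s^{2} + s^{3}\right) + \frac{112 + s}{s} = s + s^{2} + s^{3} + \frac{112 + s}{s}$)
$\frac{1}{P{\left(-447 - 284 \right)} + b} = \frac{1}{\left(1 - 731 + \left(-447 - 284\right)^{2} + \left(-447 - 284\right)^{3} + \frac{112}{-447 - 284}\right) - 262572} = \frac{1}{\left(1 - 731 + \left(-731\right)^{2} + \left(-731\right)^{3} + \frac{112}{-731}\right) - 262572} = \frac{1}{\left(1 - 731 + 534361 - 390617891 + 112 \left(- \frac{1}{731}\right)\right) - 262572} = \frac{1}{\left(1 - 731 + 534361 - 390617891 - \frac{112}{731}\right) - 262572} = \frac{1}{- \frac{285151594172}{731} - 262572} = \frac{1}{- \frac{285343534304}{731}} = - \frac{731}{285343534304}$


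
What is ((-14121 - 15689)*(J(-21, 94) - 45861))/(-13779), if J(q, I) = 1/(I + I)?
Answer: -128508927635/1295226 ≈ -99217.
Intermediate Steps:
J(q, I) = 1/(2*I)
((-14121 - 15689)*(J(-21, 94) - 45861))/(-13779) = ((-14121 - 15689)*((1/2)/94 - 45861))/(-13779) = -29810*((1/2)*(1/94) - 45861)*(-1/13779) = -29810*(1/188 - 45861)*(-1/13779) = -29810*(-8621867/188)*(-1/13779) = (128508927635/94)*(-1/13779) = -128508927635/1295226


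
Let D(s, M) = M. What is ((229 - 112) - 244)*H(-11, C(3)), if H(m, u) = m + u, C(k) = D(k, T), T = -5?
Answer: 2032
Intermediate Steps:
C(k) = -5
((229 - 112) - 244)*H(-11, C(3)) = ((229 - 112) - 244)*(-11 - 5) = (117 - 244)*(-16) = -127*(-16) = 2032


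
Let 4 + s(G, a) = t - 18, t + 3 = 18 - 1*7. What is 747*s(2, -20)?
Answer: -10458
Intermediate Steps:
t = 8 (t = -3 + (18 - 1*7) = -3 + (18 - 7) = -3 + 11 = 8)
s(G, a) = -14 (s(G, a) = -4 + (8 - 18) = -4 - 10 = -14)
747*s(2, -20) = 747*(-14) = -10458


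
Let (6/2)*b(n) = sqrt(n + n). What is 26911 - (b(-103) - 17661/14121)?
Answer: 126675964/4707 - I*sqrt(206)/3 ≈ 26912.0 - 4.7842*I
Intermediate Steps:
b(n) = sqrt(2)*sqrt(n)/3 (b(n) = sqrt(n + n)/3 = sqrt(2*n)/3 = (sqrt(2)*sqrt(n))/3 = sqrt(2)*sqrt(n)/3)
26911 - (b(-103) - 17661/14121) = 26911 - (sqrt(2)*sqrt(-103)/3 - 17661/14121) = 26911 - (sqrt(2)*(I*sqrt(103))/3 - 17661*1/14121) = 26911 - (I*sqrt(206)/3 - 5887/4707) = 26911 - (-5887/4707 + I*sqrt(206)/3) = 26911 + (5887/4707 - I*sqrt(206)/3) = 126675964/4707 - I*sqrt(206)/3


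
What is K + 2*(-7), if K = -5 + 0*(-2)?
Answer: -19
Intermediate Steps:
K = -5 (K = -5 + 0 = -5)
K + 2*(-7) = -5 + 2*(-7) = -5 - 14 = -19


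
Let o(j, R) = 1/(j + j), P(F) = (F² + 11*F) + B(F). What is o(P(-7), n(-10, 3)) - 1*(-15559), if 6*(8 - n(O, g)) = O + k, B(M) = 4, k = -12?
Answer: 746831/48 ≈ 15559.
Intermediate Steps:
n(O, g) = 10 - O/6 (n(O, g) = 8 - (O - 12)/6 = 8 - (-12 + O)/6 = 8 + (2 - O/6) = 10 - O/6)
P(F) = 4 + F² + 11*F (P(F) = (F² + 11*F) + 4 = 4 + F² + 11*F)
o(j, R) = 1/(2*j)
o(P(-7), n(-10, 3)) - 1*(-15559) = 1/(2*(4 + (-7)² + 11*(-7))) - 1*(-15559) = 1/(2*(4 + 49 - 77)) + 15559 = (½)/(-24) + 15559 = (½)*(-1/24) + 15559 = -1/48 + 15559 = 746831/48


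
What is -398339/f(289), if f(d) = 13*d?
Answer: -398339/3757 ≈ -106.03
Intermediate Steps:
-398339/f(289) = -398339/(13*289) = -398339/3757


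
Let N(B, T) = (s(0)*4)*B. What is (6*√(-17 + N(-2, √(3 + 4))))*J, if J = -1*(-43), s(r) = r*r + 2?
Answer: 258*I*√33 ≈ 1482.1*I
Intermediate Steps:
s(r) = 2 + r² (s(r) = r² + 2 = 2 + r²)
J = 43
N(B, T) = 8*B (N(B, T) = ((2 + 0²)*4)*B = ((2 + 0)*4)*B = (2*4)*B = 8*B)
(6*√(-17 + N(-2, √(3 + 4))))*J = (6*√(-17 + 8*(-2)))*43 = (6*√(-17 - 16))*43 = (6*√(-33))*43 = (6*(I*√33))*43 = (6*I*√33)*43 = 258*I*√33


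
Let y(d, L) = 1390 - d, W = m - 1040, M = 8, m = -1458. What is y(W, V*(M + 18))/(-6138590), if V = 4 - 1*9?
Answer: -1944/3069295 ≈ -0.00063337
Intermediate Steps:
V = -5 (V = 4 - 9 = -5)
W = -2498 (W = -1458 - 1040 = -2498)
y(W, V*(M + 18))/(-6138590) = (1390 - 1*(-2498))/(-6138590) = (1390 + 2498)*(-1/6138590) = 3888*(-1/6138590) = -1944/3069295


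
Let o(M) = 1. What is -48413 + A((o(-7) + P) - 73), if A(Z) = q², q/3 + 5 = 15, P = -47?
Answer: -47513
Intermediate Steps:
q = 30 (q = -15 + 3*15 = -15 + 45 = 30)
A(Z) = 900 (A(Z) = 30² = 900)
-48413 + A((o(-7) + P) - 73) = -48413 + 900 = -47513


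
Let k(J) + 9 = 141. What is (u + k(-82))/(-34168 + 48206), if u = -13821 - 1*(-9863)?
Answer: -1913/7019 ≈ -0.27255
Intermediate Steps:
k(J) = 132 (k(J) = -9 + 141 = 132)
u = -3958 (u = -13821 + 9863 = -3958)
(u + k(-82))/(-34168 + 48206) = (-3958 + 132)/(-34168 + 48206) = -3826/14038 = -3826*1/14038 = -1913/7019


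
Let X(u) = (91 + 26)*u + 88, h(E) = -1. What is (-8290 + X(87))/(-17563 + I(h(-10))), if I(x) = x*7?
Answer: -1977/17570 ≈ -0.11252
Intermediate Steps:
I(x) = 7*x
X(u) = 88 + 117*u (X(u) = 117*u + 88 = 88 + 117*u)
(-8290 + X(87))/(-17563 + I(h(-10))) = (-8290 + (88 + 117*87))/(-17563 + 7*(-1)) = (-8290 + (88 + 10179))/(-17563 - 7) = (-8290 + 10267)/(-17570) = 1977*(-1/17570) = -1977/17570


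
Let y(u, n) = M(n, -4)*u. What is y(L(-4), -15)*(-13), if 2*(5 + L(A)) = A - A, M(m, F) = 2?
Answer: 130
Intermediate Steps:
L(A) = -5 (L(A) = -5 + (A - A)/2 = -5 + (1/2)*0 = -5 + 0 = -5)
y(u, n) = 2*u
y(L(-4), -15)*(-13) = (2*(-5))*(-13) = -10*(-13) = 130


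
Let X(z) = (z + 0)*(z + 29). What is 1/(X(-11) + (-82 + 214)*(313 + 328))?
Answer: 1/84414 ≈ 1.1846e-5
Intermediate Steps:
X(z) = z*(29 + z)
1/(X(-11) + (-82 + 214)*(313 + 328)) = 1/(-11*(29 - 11) + (-82 + 214)*(313 + 328)) = 1/(-11*18 + 132*641) = 1/(-198 + 84612) = 1/84414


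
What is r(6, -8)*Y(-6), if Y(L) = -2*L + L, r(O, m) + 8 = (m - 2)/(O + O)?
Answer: -53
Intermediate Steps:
r(O, m) = -8 + (-2 + m)/(2*O) (r(O, m) = -8 + (m - 2)/(O + O) = -8 + (-2 + m)/((2*O)) = -8 + (-2 + m)*(1/(2*O)) = -8 + (-2 + m)/(2*O))
Y(L) = -L
r(6, -8)*Y(-6) = ((1/2)*(-2 - 8 - 16*6)/6)*(-1*(-6)) = ((1/2)*(1/6)*(-2 - 8 - 96))*6 = ((1/2)*(1/6)*(-106))*6 = -53/6*6 = -53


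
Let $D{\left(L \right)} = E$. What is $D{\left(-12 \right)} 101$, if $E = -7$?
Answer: $-707$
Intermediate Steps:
$D{\left(L \right)} = -7$
$D{\left(-12 \right)} 101 = \left(-7\right) 101 = -707$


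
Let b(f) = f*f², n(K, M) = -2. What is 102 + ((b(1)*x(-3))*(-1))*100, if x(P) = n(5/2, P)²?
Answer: -298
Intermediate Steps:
x(P) = 4 (x(P) = (-2)² = 4)
b(f) = f³
102 + ((b(1)*x(-3))*(-1))*100 = 102 + ((1³*4)*(-1))*100 = 102 + ((1*4)*(-1))*100 = 102 + (4*(-1))*100 = 102 - 4*100 = 102 - 400 = -298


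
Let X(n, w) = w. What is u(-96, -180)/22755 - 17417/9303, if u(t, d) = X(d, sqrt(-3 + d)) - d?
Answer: -26309953/14112651 + I*sqrt(183)/22755 ≈ -1.8643 + 0.0005945*I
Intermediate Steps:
u(t, d) = sqrt(-3 + d) - d
u(-96, -180)/22755 - 17417/9303 = (sqrt(-3 - 180) - 1*(-180))/22755 - 17417/9303 = (sqrt(-183) + 180)*(1/22755) - 17417*1/9303 = (I*sqrt(183) + 180)*(1/22755) - 17417/9303 = (180 + I*sqrt(183))*(1/22755) - 17417/9303 = (12/1517 + I*sqrt(183)/22755) - 17417/9303 = -26309953/14112651 + I*sqrt(183)/22755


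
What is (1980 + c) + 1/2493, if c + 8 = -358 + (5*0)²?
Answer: 4023703/2493 ≈ 1614.0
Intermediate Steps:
c = -366 (c = -8 + (-358 + (5*0)²) = -8 + (-358 + 0²) = -8 + (-358 + 0) = -8 - 358 = -366)
(1980 + c) + 1/2493 = (1980 - 366) + 1/2493 = 1614 + 1/2493 = 4023703/2493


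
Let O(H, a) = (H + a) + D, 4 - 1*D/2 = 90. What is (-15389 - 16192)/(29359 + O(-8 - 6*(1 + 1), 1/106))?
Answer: -3347586/3091703 ≈ -1.0828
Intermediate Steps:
D = -172 (D = 8 - 2*90 = 8 - 180 = -172)
O(H, a) = -172 + H + a (O(H, a) = (H + a) - 172 = -172 + H + a)
(-15389 - 16192)/(29359 + O(-8 - 6*(1 + 1), 1/106)) = (-15389 - 16192)/(29359 + (-172 + (-8 - 6*(1 + 1)) + 1/106)) = -31581/(29359 + (-172 + (-8 - 6*2) + 1/106)) = -31581/(29359 + (-172 + (-8 - 1*12) + 1/106)) = -31581/(29359 + (-172 + (-8 - 12) + 1/106)) = -31581/(29359 + (-172 - 20 + 1/106)) = -31581/(29359 - 20351/106) = -31581/3091703/106 = -31581*106/3091703 = -3347586/3091703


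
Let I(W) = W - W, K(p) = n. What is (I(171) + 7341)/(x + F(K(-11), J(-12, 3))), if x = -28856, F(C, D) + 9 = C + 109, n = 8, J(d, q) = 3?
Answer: -7341/28748 ≈ -0.25536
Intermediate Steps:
K(p) = 8
F(C, D) = 100 + C (F(C, D) = -9 + (C + 109) = -9 + (109 + C) = 100 + C)
I(W) = 0
(I(171) + 7341)/(x + F(K(-11), J(-12, 3))) = (0 + 7341)/(-28856 + (100 + 8)) = 7341/(-28856 + 108) = 7341/(-28748) = 7341*(-1/28748) = -7341/28748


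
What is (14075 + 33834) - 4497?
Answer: 43412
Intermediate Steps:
(14075 + 33834) - 4497 = 47909 - 4497 = 43412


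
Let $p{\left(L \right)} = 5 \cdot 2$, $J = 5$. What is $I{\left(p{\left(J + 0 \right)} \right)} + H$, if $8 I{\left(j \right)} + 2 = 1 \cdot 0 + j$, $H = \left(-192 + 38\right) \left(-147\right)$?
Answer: $22639$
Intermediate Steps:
$p{\left(L \right)} = 10$
$H = 22638$ ($H = \left(-154\right) \left(-147\right) = 22638$)
$I{\left(j \right)} = - \frac{1}{4} + \frac{j}{8}$ ($I{\left(j \right)} = - \frac{1}{4} + \frac{1 \cdot 0 + j}{8} = - \frac{1}{4} + \frac{0 + j}{8} = - \frac{1}{4} + \frac{j}{8}$)
$I{\left(p{\left(J + 0 \right)} \right)} + H = \left(- \frac{1}{4} + \frac{1}{8} \cdot 10\right) + 22638 = \left(- \frac{1}{4} + \frac{5}{4}\right) + 22638 = 1 + 22638 = 22639$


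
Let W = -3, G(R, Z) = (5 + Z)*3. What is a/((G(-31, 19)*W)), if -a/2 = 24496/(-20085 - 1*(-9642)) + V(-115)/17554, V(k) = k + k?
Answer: -216202337/9899086788 ≈ -0.021841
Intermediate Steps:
V(k) = 2*k
G(R, Z) = 15 + 3*Z
a = 432404674/91658211 (a = -2*(24496/(-20085 - 1*(-9642)) + (2*(-115))/17554) = -2*(24496/(-20085 + 9642) - 230*1/17554) = -2*(24496/(-10443) - 115/8777) = -2*(24496*(-1/10443) - 115/8777) = -2*(-24496/10443 - 115/8777) = -2*(-216202337/91658211) = 432404674/91658211 ≈ 4.7176)
a/((G(-31, 19)*W)) = 432404674/(91658211*(((15 + 3*19)*(-3)))) = 432404674/(91658211*(((15 + 57)*(-3)))) = 432404674/(91658211*((72*(-3)))) = (432404674/91658211)/(-216) = (432404674/91658211)*(-1/216) = -216202337/9899086788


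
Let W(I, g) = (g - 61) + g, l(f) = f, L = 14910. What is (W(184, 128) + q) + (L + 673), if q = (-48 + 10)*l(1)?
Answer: 15740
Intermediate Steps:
W(I, g) = -61 + 2*g (W(I, g) = (-61 + g) + g = -61 + 2*g)
q = -38 (q = (-48 + 10)*1 = -38*1 = -38)
(W(184, 128) + q) + (L + 673) = ((-61 + 2*128) - 38) + (14910 + 673) = ((-61 + 256) - 38) + 15583 = (195 - 38) + 15583 = 157 + 15583 = 15740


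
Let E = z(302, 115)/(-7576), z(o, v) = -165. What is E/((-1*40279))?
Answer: -165/305153704 ≈ -5.4071e-7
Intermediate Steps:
E = 165/7576 (E = -165/(-7576) = -165*(-1/7576) = 165/7576 ≈ 0.021779)
E/((-1*40279)) = 165/(7576*((-1*40279))) = (165/7576)/(-40279) = (165/7576)*(-1/40279) = -165/305153704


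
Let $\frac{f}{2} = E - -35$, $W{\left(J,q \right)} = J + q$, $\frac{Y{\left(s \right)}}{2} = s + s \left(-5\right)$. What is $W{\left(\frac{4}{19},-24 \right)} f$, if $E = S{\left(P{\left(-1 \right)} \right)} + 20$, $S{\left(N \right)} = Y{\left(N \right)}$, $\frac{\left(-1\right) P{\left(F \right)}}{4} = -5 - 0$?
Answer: $\frac{94920}{19} \approx 4995.8$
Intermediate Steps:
$P{\left(F \right)} = 20$ ($P{\left(F \right)} = - 4 \left(-5 - 0\right) = - 4 \left(-5 + 0\right) = \left(-4\right) \left(-5\right) = 20$)
$Y{\left(s \right)} = - 8 s$ ($Y{\left(s \right)} = 2 \left(s + s \left(-5\right)\right) = 2 \left(s - 5 s\right) = 2 \left(- 4 s\right) = - 8 s$)
$S{\left(N \right)} = - 8 N$
$E = -140$ ($E = \left(-8\right) 20 + 20 = -160 + 20 = -140$)
$f = -210$ ($f = 2 \left(-140 - -35\right) = 2 \left(-140 + 35\right) = 2 \left(-105\right) = -210$)
$W{\left(\frac{4}{19},-24 \right)} f = \left(\frac{4}{19} - 24\right) \left(-210\right) = \left(- \frac{452}{19}\right) \left(-210\right) = \frac{94920}{19}$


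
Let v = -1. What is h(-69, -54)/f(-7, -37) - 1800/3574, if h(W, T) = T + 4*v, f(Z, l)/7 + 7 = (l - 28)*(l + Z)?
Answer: -18077546/35688177 ≈ -0.50654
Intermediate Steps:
f(Z, l) = -49 + 7*(-28 + l)*(Z + l) (f(Z, l) = -49 + 7*((l - 28)*(l + Z)) = -49 + 7*((-28 + l)*(Z + l)) = -49 + 7*(-28 + l)*(Z + l))
h(W, T) = -4 + T (h(W, T) = T + 4*(-1) = T - 4 = -4 + T)
h(-69, -54)/f(-7, -37) - 1800/3574 = (-4 - 54)/(-49 - 196*(-7) - 196*(-37) + 7*(-37)**2 + 7*(-7)*(-37)) - 1800/3574 = -58/(-49 + 1372 + 7252 + 7*1369 + 1813) - 1800*1/3574 = -58/(-49 + 1372 + 7252 + 9583 + 1813) - 900/1787 = -58/19971 - 900/1787 = -18077546/35688177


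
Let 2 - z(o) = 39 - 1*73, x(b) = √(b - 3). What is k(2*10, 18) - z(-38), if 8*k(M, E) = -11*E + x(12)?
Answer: -483/8 ≈ -60.375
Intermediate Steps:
x(b) = √(-3 + b)
k(M, E) = 3/8 - 11*E/8 (k(M, E) = (-11*E + √(-3 + 12))/8 = (-11*E + √9)/8 = (-11*E + 3)/8 = (3 - 11*E)/8 = 3/8 - 11*E/8)
z(o) = 36 (z(o) = 2 - (39 - 1*73) = 2 - (39 - 73) = 2 - 1*(-34) = 2 + 34 = 36)
k(2*10, 18) - z(-38) = (3/8 - 11/8*18) - 1*36 = (3/8 - 99/4) - 36 = -195/8 - 36 = -483/8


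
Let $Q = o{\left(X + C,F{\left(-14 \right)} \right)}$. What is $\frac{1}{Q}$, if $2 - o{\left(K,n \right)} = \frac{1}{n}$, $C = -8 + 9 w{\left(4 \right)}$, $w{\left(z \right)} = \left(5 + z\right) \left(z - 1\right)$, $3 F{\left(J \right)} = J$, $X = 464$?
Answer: $\frac{14}{31} \approx 0.45161$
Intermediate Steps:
$F{\left(J \right)} = \frac{J}{3}$
$w{\left(z \right)} = \left(-1 + z\right) \left(5 + z\right)$ ($w{\left(z \right)} = \left(5 + z\right) \left(-1 + z\right) = \left(-1 + z\right) \left(5 + z\right)$)
$C = 235$ ($C = -8 + 9 \left(-5 + 4^{2} + 4 \cdot 4\right) = -8 + 9 \left(-5 + 16 + 16\right) = -8 + 9 \cdot 27 = -8 + 243 = 235$)
$o{\left(K,n \right)} = 2 - \frac{1}{n}$
$Q = \frac{31}{14}$ ($Q = 2 - \frac{1}{\frac{1}{3} \left(-14\right)} = 2 - \frac{1}{- \frac{14}{3}} = 2 - - \frac{3}{14} = 2 + \frac{3}{14} = \frac{31}{14} \approx 2.2143$)
$\frac{1}{Q} = \frac{1}{\frac{31}{14}} = \frac{14}{31}$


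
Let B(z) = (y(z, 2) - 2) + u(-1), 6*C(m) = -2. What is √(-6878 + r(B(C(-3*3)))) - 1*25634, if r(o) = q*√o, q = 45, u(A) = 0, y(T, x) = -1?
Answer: -25634 + √(-6878 + 45*I*√3) ≈ -25634.0 + 82.935*I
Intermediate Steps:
C(m) = -⅓ (C(m) = (⅙)*(-2) = -⅓)
B(z) = -3 (B(z) = (-1 - 2) + 0 = -3 + 0 = -3)
r(o) = 45*√o
√(-6878 + r(B(C(-3*3)))) - 1*25634 = √(-6878 + 45*√(-3)) - 1*25634 = √(-6878 + 45*(I*√3)) - 25634 = √(-6878 + 45*I*√3) - 25634 = -25634 + √(-6878 + 45*I*√3)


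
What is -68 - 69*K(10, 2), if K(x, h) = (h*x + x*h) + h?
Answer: -2966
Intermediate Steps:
K(x, h) = h + 2*h*x (K(x, h) = (h*x + h*x) + h = 2*h*x + h = h + 2*h*x)
-68 - 69*K(10, 2) = -68 - 138*(1 + 2*10) = -68 - 138*(1 + 20) = -68 - 138*21 = -68 - 69*42 = -68 - 2898 = -2966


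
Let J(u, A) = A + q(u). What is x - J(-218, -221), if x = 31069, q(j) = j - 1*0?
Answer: 31508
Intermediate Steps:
q(j) = j (q(j) = j + 0 = j)
J(u, A) = A + u
x - J(-218, -221) = 31069 - (-221 - 218) = 31069 - 1*(-439) = 31069 + 439 = 31508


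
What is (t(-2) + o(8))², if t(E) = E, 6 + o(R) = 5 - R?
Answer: 121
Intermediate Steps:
o(R) = -1 - R (o(R) = -6 + (5 - R) = -1 - R)
(t(-2) + o(8))² = (-2 + (-1 - 1*8))² = (-2 + (-1 - 8))² = (-2 - 9)² = (-11)² = 121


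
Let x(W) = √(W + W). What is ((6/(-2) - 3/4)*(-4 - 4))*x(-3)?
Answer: 30*I*√6 ≈ 73.485*I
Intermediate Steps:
x(W) = √2*√W (x(W) = √(2*W) = √2*√W)
((6/(-2) - 3/4)*(-4 - 4))*x(-3) = ((6/(-2) - 3/4)*(-4 - 4))*(√2*√(-3)) = ((6*(-½) - 3*¼)*(-8))*(√2*(I*√3)) = ((-3 - ¾)*(-8))*(I*√6) = (-15/4*(-8))*(I*√6) = 30*(I*√6) = 30*I*√6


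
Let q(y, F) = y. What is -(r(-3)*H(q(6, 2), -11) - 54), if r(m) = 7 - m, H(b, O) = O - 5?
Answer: 214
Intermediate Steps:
H(b, O) = -5 + O
-(r(-3)*H(q(6, 2), -11) - 54) = -((7 - 1*(-3))*(-5 - 11) - 54) = -((7 + 3)*(-16) - 54) = -(10*(-16) - 54) = -(-160 - 54) = -1*(-214) = 214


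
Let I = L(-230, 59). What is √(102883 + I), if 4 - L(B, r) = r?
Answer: 2*√25707 ≈ 320.67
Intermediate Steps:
L(B, r) = 4 - r
I = -55 (I = 4 - 1*59 = 4 - 59 = -55)
√(102883 + I) = √(102883 - 55) = √102828 = 2*√25707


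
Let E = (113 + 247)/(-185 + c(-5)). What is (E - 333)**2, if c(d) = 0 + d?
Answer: 40487769/361 ≈ 1.1215e+5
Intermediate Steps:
c(d) = d
E = -36/19 (E = (113 + 247)/(-185 - 5) = 360/(-190) = 360*(-1/190) = -36/19 ≈ -1.8947)
(E - 333)**2 = (-36/19 - 333)**2 = (-6363/19)**2 = 40487769/361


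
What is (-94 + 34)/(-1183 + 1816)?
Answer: -20/211 ≈ -0.094787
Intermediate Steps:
(-94 + 34)/(-1183 + 1816) = -60/633 = -60*1/633 = -20/211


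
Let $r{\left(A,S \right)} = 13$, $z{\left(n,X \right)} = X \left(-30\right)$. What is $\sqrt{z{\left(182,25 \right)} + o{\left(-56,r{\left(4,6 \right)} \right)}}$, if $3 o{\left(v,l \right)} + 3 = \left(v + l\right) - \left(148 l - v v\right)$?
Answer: $\frac{2 i \sqrt{813}}{3} \approx 19.009 i$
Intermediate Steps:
$z{\left(n,X \right)} = - 30 X$
$o{\left(v,l \right)} = -1 - 49 l + \frac{v}{3} + \frac{v^{2}}{3}$ ($o{\left(v,l \right)} = -1 + \frac{\left(v + l\right) - \left(148 l - v v\right)}{3} = -1 + \frac{\left(l + v\right) - \left(- v^{2} + 148 l\right)}{3} = -1 + \frac{v + v^{2} - 147 l}{3} = -1 + \left(- 49 l + \frac{v}{3} + \frac{v^{2}}{3}\right) = -1 - 49 l + \frac{v}{3} + \frac{v^{2}}{3}$)
$\sqrt{z{\left(182,25 \right)} + o{\left(-56,r{\left(4,6 \right)} \right)}} = \sqrt{\left(-30\right) 25 + \left(-1 - 637 + \frac{1}{3} \left(-56\right) + \frac{\left(-56\right)^{2}}{3}\right)} = \sqrt{-750 - - \frac{1166}{3}} = \sqrt{-750 + \frac{1166}{3}} = \sqrt{- \frac{1084}{3}} = \frac{2 i \sqrt{813}}{3}$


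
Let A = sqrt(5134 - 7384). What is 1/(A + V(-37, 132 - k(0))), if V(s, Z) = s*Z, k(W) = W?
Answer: -814/3975951 - 5*I*sqrt(10)/7951902 ≈ -0.00020473 - 1.9884e-6*I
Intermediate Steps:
A = 15*I*sqrt(10) (A = sqrt(-2250) = 15*I*sqrt(10) ≈ 47.434*I)
V(s, Z) = Z*s
1/(A + V(-37, 132 - k(0))) = 1/(15*I*sqrt(10) + (132 - 1*0)*(-37)) = 1/(15*I*sqrt(10) + (132 + 0)*(-37)) = 1/(15*I*sqrt(10) + 132*(-37)) = 1/(15*I*sqrt(10) - 4884) = 1/(-4884 + 15*I*sqrt(10))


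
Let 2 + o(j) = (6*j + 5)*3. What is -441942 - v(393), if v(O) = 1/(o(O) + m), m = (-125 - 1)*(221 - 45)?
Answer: -6668462837/15089 ≈ -4.4194e+5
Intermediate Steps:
o(j) = 13 + 18*j (o(j) = -2 + (6*j + 5)*3 = -2 + (5 + 6*j)*3 = -2 + (15 + 18*j) = 13 + 18*j)
m = -22176 (m = -126*176 = -22176)
v(O) = 1/(-22163 + 18*O) (v(O) = 1/((13 + 18*O) - 22176) = 1/(-22163 + 18*O))
-441942 - v(393) = -441942 - 1/(-22163 + 18*393) = -441942 - 1/(-22163 + 7074) = -441942 - 1/(-15089) = -441942 - 1*(-1/15089) = -441942 + 1/15089 = -6668462837/15089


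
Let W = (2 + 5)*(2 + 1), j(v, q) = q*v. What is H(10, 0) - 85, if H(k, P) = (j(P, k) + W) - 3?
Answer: -67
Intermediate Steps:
W = 21 (W = 7*3 = 21)
H(k, P) = 18 + P*k (H(k, P) = (k*P + 21) - 3 = (P*k + 21) - 3 = (21 + P*k) - 3 = 18 + P*k)
H(10, 0) - 85 = (18 + 0*10) - 85 = (18 + 0) - 85 = 18 - 85 = -67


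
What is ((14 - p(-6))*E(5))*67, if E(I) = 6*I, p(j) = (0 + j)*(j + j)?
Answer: -116580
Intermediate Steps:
p(j) = 2*j² (p(j) = j*(2*j) = 2*j²)
((14 - p(-6))*E(5))*67 = ((14 - 2*(-6)²)*(6*5))*67 = ((14 - 2*36)*30)*67 = ((14 - 1*72)*30)*67 = ((14 - 72)*30)*67 = -58*30*67 = -1740*67 = -116580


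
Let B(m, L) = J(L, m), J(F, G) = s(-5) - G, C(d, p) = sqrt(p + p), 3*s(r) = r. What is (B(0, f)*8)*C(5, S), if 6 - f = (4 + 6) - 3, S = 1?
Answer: -40*sqrt(2)/3 ≈ -18.856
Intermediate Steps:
f = -1 (f = 6 - ((4 + 6) - 3) = 6 - (10 - 3) = 6 - 1*7 = 6 - 7 = -1)
s(r) = r/3
C(d, p) = sqrt(2)*sqrt(p) (C(d, p) = sqrt(2*p) = sqrt(2)*sqrt(p))
J(F, G) = -5/3 - G (J(F, G) = (1/3)*(-5) - G = -5/3 - G)
B(m, L) = -5/3 - m
(B(0, f)*8)*C(5, S) = ((-5/3 - 1*0)*8)*(sqrt(2)*sqrt(1)) = ((-5/3 + 0)*8)*(sqrt(2)*1) = (-5/3*8)*sqrt(2) = -40*sqrt(2)/3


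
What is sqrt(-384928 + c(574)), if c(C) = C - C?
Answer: 4*I*sqrt(24058) ≈ 620.43*I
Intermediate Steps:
c(C) = 0
sqrt(-384928 + c(574)) = sqrt(-384928 + 0) = sqrt(-384928) = 4*I*sqrt(24058)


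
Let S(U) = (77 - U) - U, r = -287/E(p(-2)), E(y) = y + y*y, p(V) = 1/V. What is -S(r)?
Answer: 2219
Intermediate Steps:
E(y) = y + y²
r = 1148 (r = -287*(-2/(1 + 1/(-2))) = -287*(-2/(1 - ½)) = -287/((-½*½)) = -287/(-¼) = -287*(-4) = 1148)
S(U) = 77 - 2*U
-S(r) = -(77 - 2*1148) = -(77 - 2296) = -1*(-2219) = 2219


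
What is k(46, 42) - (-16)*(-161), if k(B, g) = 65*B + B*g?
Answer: 2346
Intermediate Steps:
k(46, 42) - (-16)*(-161) = 46*(65 + 42) - (-16)*(-161) = 46*107 - 1*2576 = 4922 - 2576 = 2346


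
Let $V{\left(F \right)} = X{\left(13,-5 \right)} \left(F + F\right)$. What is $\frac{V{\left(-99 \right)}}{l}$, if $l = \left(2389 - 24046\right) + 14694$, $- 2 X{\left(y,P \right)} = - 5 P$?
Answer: $- \frac{75}{211} \approx -0.35545$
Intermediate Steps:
$X{\left(y,P \right)} = \frac{5 P}{2}$ ($X{\left(y,P \right)} = - \frac{\left(-5\right) P}{2} = \frac{5 P}{2}$)
$l = -6963$ ($l = -21657 + 14694 = -6963$)
$V{\left(F \right)} = - 25 F$ ($V{\left(F \right)} = \frac{5}{2} \left(-5\right) \left(F + F\right) = - \frac{25 \cdot 2 F}{2} = - 25 F$)
$\frac{V{\left(-99 \right)}}{l} = \frac{\left(-25\right) \left(-99\right)}{-6963} = 2475 \left(- \frac{1}{6963}\right) = - \frac{75}{211}$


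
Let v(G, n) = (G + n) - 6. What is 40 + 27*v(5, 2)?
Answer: 67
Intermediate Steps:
v(G, n) = -6 + G + n
40 + 27*v(5, 2) = 40 + 27*(-6 + 5 + 2) = 40 + 27*1 = 40 + 27 = 67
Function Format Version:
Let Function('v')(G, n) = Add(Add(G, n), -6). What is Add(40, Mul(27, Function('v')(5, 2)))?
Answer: 67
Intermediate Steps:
Function('v')(G, n) = Add(-6, G, n)
Add(40, Mul(27, Function('v')(5, 2))) = Add(40, Mul(27, Add(-6, 5, 2))) = Add(40, Mul(27, 1)) = Add(40, 27) = 67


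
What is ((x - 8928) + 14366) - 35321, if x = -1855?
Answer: -31738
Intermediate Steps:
((x - 8928) + 14366) - 35321 = ((-1855 - 8928) + 14366) - 35321 = (-10783 + 14366) - 35321 = 3583 - 35321 = -31738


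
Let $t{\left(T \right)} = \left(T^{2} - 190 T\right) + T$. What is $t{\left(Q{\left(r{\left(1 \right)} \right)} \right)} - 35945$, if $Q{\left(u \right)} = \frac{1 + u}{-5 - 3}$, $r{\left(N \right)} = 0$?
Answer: $- \frac{2298967}{64} \approx -35921.0$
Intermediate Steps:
$Q{\left(u \right)} = - \frac{1}{8} - \frac{u}{8}$ ($Q{\left(u \right)} = \frac{1 + u}{-8} = \left(1 + u\right) \left(- \frac{1}{8}\right) = - \frac{1}{8} - \frac{u}{8}$)
$t{\left(T \right)} = T^{2} - 189 T$
$t{\left(Q{\left(r{\left(1 \right)} \right)} \right)} - 35945 = \left(- \frac{1}{8} - 0\right) \left(-189 - \frac{1}{8}\right) - 35945 = \left(- \frac{1}{8} + 0\right) \left(-189 + \left(- \frac{1}{8} + 0\right)\right) - 35945 = - \frac{-189 - \frac{1}{8}}{8} - 35945 = \left(- \frac{1}{8}\right) \left(- \frac{1513}{8}\right) - 35945 = \frac{1513}{64} - 35945 = - \frac{2298967}{64}$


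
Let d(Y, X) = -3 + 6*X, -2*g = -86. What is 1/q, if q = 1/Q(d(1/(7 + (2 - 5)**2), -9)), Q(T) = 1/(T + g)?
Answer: -1/14 ≈ -0.071429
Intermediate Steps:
g = 43 (g = -1/2*(-86) = 43)
Q(T) = 1/(43 + T) (Q(T) = 1/(T + 43) = 1/(43 + T))
q = -14 (q = 1/(1/(43 + (-3 + 6*(-9)))) = 1/(1/(43 + (-3 - 54))) = 1/(1/(43 - 57)) = 1/(1/(-14)) = 1/(-1/14) = -14)
1/q = 1/(-14) = -1/14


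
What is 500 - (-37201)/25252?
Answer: 12663201/25252 ≈ 501.47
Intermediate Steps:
500 - (-37201)/25252 = 500 - 1*(-37201/25252) = 500 + 37201/25252 = 12663201/25252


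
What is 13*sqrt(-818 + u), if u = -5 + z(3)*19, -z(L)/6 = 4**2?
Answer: 13*I*sqrt(2647) ≈ 668.84*I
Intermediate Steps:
z(L) = -96 (z(L) = -6*4**2 = -6*16 = -96)
u = -1829 (u = -5 - 96*19 = -5 - 1824 = -1829)
13*sqrt(-818 + u) = 13*sqrt(-818 - 1829) = 13*sqrt(-2647) = 13*(I*sqrt(2647)) = 13*I*sqrt(2647)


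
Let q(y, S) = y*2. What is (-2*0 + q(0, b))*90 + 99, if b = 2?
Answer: 99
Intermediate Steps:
q(y, S) = 2*y
(-2*0 + q(0, b))*90 + 99 = (-2*0 + 2*0)*90 + 99 = (0 + 0)*90 + 99 = 0*90 + 99 = 0 + 99 = 99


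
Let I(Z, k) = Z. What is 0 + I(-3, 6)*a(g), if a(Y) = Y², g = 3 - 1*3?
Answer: 0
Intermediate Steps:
g = 0 (g = 3 - 3 = 0)
0 + I(-3, 6)*a(g) = 0 - 3*0² = 0 - 3*0 = 0 + 0 = 0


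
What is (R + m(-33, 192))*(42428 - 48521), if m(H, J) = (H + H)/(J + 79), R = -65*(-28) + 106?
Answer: -3179814840/271 ≈ -1.1734e+7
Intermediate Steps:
R = 1926 (R = 1820 + 106 = 1926)
m(H, J) = 2*H/(79 + J) (m(H, J) = (2*H)/(79 + J) = 2*H/(79 + J))
(R + m(-33, 192))*(42428 - 48521) = (1926 + 2*(-33)/(79 + 192))*(42428 - 48521) = (1926 + 2*(-33)/271)*(-6093) = (1926 + 2*(-33)*(1/271))*(-6093) = (1926 - 66/271)*(-6093) = (521880/271)*(-6093) = -3179814840/271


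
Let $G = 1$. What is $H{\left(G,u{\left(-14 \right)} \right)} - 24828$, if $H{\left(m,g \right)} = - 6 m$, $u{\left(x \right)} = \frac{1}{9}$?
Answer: $-24834$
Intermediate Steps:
$u{\left(x \right)} = \frac{1}{9}$
$H{\left(G,u{\left(-14 \right)} \right)} - 24828 = \left(-6\right) 1 - 24828 = -6 - 24828 = -24834$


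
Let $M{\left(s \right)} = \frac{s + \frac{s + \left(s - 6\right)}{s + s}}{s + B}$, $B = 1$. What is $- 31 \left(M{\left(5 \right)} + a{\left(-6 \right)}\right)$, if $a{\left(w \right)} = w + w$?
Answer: $\frac{3441}{10} \approx 344.1$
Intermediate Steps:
$a{\left(w \right)} = 2 w$
$M{\left(s \right)} = \frac{s + \frac{-6 + 2 s}{2 s}}{1 + s}$ ($M{\left(s \right)} = \frac{s + \frac{s + \left(s - 6\right)}{s + s}}{s + 1} = \frac{s + \frac{s + \left(s - 6\right)}{2 s}}{1 + s} = \frac{s + \left(s + \left(-6 + s\right)\right) \frac{1}{2 s}}{1 + s} = \frac{s + \left(-6 + 2 s\right) \frac{1}{2 s}}{1 + s} = \frac{s + \frac{-6 + 2 s}{2 s}}{1 + s}$)
$- 31 \left(M{\left(5 \right)} + a{\left(-6 \right)}\right) = - 31 \left(\frac{-3 + 5 + 5^{2}}{5 \left(1 + 5\right)} + 2 \left(-6\right)\right) = - 31 \left(\frac{-3 + 5 + 25}{5 \cdot 6} - 12\right) = - 31 \left(\frac{1}{5} \cdot \frac{1}{6} \cdot 27 - 12\right) = - 31 \left(\frac{9}{10} - 12\right) = \left(-31\right) \left(- \frac{111}{10}\right) = \frac{3441}{10}$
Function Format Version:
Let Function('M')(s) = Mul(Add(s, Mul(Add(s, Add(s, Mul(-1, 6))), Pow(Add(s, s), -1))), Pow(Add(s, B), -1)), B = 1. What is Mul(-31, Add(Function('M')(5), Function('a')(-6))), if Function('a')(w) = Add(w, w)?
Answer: Rational(3441, 10) ≈ 344.10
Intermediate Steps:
Function('a')(w) = Mul(2, w)
Function('M')(s) = Mul(Pow(Add(1, s), -1), Add(s, Mul(Rational(1, 2), Pow(s, -1), Add(-6, Mul(2, s))))) (Function('M')(s) = Mul(Add(s, Mul(Add(s, Add(s, Mul(-1, 6))), Pow(Add(s, s), -1))), Pow(Add(s, 1), -1)) = Mul(Add(s, Mul(Add(s, Add(s, -6)), Pow(Mul(2, s), -1))), Pow(Add(1, s), -1)) = Mul(Add(s, Mul(Add(s, Add(-6, s)), Mul(Rational(1, 2), Pow(s, -1)))), Pow(Add(1, s), -1)) = Mul(Add(s, Mul(Add(-6, Mul(2, s)), Mul(Rational(1, 2), Pow(s, -1)))), Pow(Add(1, s), -1)) = Mul(Add(s, Mul(Rational(1, 2), Pow(s, -1), Add(-6, Mul(2, s)))), Pow(Add(1, s), -1)) = Mul(Pow(Add(1, s), -1), Add(s, Mul(Rational(1, 2), Pow(s, -1), Add(-6, Mul(2, s))))))
Mul(-31, Add(Function('M')(5), Function('a')(-6))) = Mul(-31, Add(Mul(Pow(5, -1), Pow(Add(1, 5), -1), Add(-3, 5, Pow(5, 2))), Mul(2, -6))) = Mul(-31, Add(Mul(Rational(1, 5), Pow(6, -1), Add(-3, 5, 25)), -12)) = Mul(-31, Add(Mul(Rational(1, 5), Rational(1, 6), 27), -12)) = Mul(-31, Add(Rational(9, 10), -12)) = Mul(-31, Rational(-111, 10)) = Rational(3441, 10)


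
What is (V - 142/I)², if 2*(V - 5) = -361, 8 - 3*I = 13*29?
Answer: 1839466321/60516 ≈ 30396.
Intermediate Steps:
I = -123 (I = 8/3 - 13*29/3 = 8/3 - ⅓*377 = 8/3 - 377/3 = -123)
V = -351/2 (V = 5 + (½)*(-361) = 5 - 361/2 = -351/2 ≈ -175.50)
(V - 142/I)² = (-351/2 - 142/(-123))² = (-351/2 - 142*(-1/123))² = (-351/2 + 142/123)² = (-42889/246)² = 1839466321/60516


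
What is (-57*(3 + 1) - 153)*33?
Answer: -12573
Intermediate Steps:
(-57*(3 + 1) - 153)*33 = (-57*4 - 153)*33 = (-228 - 153)*33 = -381*33 = -12573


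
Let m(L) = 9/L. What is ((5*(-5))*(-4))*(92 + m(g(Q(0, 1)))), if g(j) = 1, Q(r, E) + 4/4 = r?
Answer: 10100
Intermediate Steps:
Q(r, E) = -1 + r
((5*(-5))*(-4))*(92 + m(g(Q(0, 1)))) = ((5*(-5))*(-4))*(92 + 9/1) = (-25*(-4))*(92 + 9*1) = 100*(92 + 9) = 100*101 = 10100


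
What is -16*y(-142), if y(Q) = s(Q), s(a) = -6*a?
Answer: -13632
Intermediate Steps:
y(Q) = -6*Q
-16*y(-142) = -(-96)*(-142) = -16*852 = -13632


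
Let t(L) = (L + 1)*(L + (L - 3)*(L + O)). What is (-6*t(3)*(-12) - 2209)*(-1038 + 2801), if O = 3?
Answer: -2371235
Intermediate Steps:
t(L) = (1 + L)*(L + (-3 + L)*(3 + L)) (t(L) = (L + 1)*(L + (L - 3)*(L + 3)) = (1 + L)*(L + (-3 + L)*(3 + L)))
(-6*t(3)*(-12) - 2209)*(-1038 + 2801) = (-6*(-9 + 3**3 - 8*3 + 2*3**2)*(-12) - 2209)*(-1038 + 2801) = (-6*(-9 + 27 - 24 + 2*9)*(-12) - 2209)*1763 = (-6*(-9 + 27 - 24 + 18)*(-12) - 2209)*1763 = (-6*12*(-12) - 2209)*1763 = (-72*(-12) - 2209)*1763 = (864 - 2209)*1763 = -1345*1763 = -2371235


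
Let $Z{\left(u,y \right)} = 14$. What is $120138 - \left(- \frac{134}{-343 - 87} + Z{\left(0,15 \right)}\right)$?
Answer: $\frac{25826593}{215} \approx 1.2012 \cdot 10^{5}$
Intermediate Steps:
$120138 - \left(- \frac{134}{-343 - 87} + Z{\left(0,15 \right)}\right) = 120138 - \left(- \frac{134}{-343 - 87} + 14\right) = 120138 - \left(- \frac{134}{-430} + 14\right) = 120138 - \left(\left(-134\right) \left(- \frac{1}{430}\right) + 14\right) = 120138 - \left(\frac{67}{215} + 14\right) = 120138 - \frac{3077}{215} = \frac{25826593}{215}$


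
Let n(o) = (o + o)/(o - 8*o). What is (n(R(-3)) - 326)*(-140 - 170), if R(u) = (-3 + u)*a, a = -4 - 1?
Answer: 708040/7 ≈ 1.0115e+5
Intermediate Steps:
a = -5
R(u) = 15 - 5*u (R(u) = (-3 + u)*(-5) = 15 - 5*u)
n(o) = -2/7 (n(o) = (2*o)/((-7*o)) = (2*o)*(-1/(7*o)) = -2/7)
(n(R(-3)) - 326)*(-140 - 170) = (-2/7 - 326)*(-140 - 170) = -2284/7*(-310) = 708040/7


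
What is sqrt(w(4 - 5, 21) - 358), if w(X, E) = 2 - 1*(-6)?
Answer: 5*I*sqrt(14) ≈ 18.708*I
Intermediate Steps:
w(X, E) = 8 (w(X, E) = 2 + 6 = 8)
sqrt(w(4 - 5, 21) - 358) = sqrt(8 - 358) = sqrt(-350) = 5*I*sqrt(14)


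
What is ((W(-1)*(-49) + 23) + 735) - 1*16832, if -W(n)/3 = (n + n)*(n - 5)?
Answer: -14310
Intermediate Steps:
W(n) = -6*n*(-5 + n) (W(n) = -3*(n + n)*(n - 5) = -3*2*n*(-5 + n) = -6*n*(-5 + n))
((W(-1)*(-49) + 23) + 735) - 1*16832 = (((6*(-1)*(5 - 1*(-1)))*(-49) + 23) + 735) - 1*16832 = (((6*(-1)*(5 + 1))*(-49) + 23) + 735) - 16832 = (((6*(-1)*6)*(-49) + 23) + 735) - 16832 = ((-36*(-49) + 23) + 735) - 16832 = ((1764 + 23) + 735) - 16832 = (1787 + 735) - 16832 = 2522 - 16832 = -14310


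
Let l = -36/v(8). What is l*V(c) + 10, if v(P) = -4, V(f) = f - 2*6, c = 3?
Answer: -71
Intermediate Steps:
V(f) = -12 + f (V(f) = f - 12 = -12 + f)
l = 9 (l = -36/(-4) = -36*(-1/4) = 9)
l*V(c) + 10 = 9*(-12 + 3) + 10 = 9*(-9) + 10 = -81 + 10 = -71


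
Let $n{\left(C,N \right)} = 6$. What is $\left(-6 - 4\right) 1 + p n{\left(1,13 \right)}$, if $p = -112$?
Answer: $-682$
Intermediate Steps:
$\left(-6 - 4\right) 1 + p n{\left(1,13 \right)} = \left(-6 - 4\right) 1 - 672 = \left(-10\right) 1 - 672 = -10 - 672 = -682$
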